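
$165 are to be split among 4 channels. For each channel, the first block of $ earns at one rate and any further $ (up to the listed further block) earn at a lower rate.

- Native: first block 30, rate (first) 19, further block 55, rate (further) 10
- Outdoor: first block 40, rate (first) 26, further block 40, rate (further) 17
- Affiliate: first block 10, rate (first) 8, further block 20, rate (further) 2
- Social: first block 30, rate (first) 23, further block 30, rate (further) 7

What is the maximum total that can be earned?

3230

Treat each block as its own option and order by rate: Outdoor/T1 26 > Social/T1 23 > Native/T1 19 > Outdoor/T2 17 > Native/T2 10 > Affiliate/T1 8 > Social/T2 7 > Affiliate/T2 2.
Fill Outdoor T1 block (40 at 26) — 125 left.
Social/T1 (23): +30 — 95 left.
Native T1 at 19: fill all 30 — 65 left.
Outdoor T2 at 17: fill all 40 — 25 left.
Native T2 at 10: only 25 left, fill 25.
Total = 26×40 + 23×30 + 19×30 + 17×40 + 10×25 = 3230.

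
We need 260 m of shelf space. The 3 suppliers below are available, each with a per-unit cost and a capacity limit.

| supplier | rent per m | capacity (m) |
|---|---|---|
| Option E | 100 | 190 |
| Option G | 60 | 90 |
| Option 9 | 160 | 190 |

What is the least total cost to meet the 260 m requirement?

22400

Cheapest first:
Option G (60): use full 90 → 170 m to go.
Option E at 100: take 170 of its 190 → requirement met.
Option 9: unused.
Cost = 90×60 + 170×100 = 22400.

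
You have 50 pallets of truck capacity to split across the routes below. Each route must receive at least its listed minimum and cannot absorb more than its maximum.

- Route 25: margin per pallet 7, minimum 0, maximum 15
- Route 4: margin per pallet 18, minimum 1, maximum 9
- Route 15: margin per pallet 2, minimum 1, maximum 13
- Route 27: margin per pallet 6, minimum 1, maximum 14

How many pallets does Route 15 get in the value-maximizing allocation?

Meeting every minimum uses 0+1+1+1 = 3 pallets, leaving 47.
Highest margin per pallet first: Route 4 18 > Route 25 7 > Route 27 6 > Route 15 2.
Route 4 takes 8 more to reach its cap of 9 ; 39 left.
Route 25: +15 to 15 (cap) ; 24 left.
Give Route 27 13 more to hit its cap of 14 ; 11 left.
Route 15: +11 (room for 12) → 12. Pool exhausted.

12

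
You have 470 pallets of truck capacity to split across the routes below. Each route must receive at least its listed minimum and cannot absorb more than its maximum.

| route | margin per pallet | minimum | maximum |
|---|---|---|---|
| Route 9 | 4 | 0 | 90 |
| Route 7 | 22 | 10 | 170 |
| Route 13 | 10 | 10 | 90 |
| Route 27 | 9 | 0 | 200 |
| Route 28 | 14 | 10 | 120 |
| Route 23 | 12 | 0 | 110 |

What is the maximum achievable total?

7440

Meeting every minimum uses 0+10+10+0+10+0 = 30 pallets, leaving 440.
Order the routes by margin per pallet: Route 7 22 > Route 28 14 > Route 23 12 > Route 13 10 > Route 27 9 > Route 9 4.
Route 7 takes 160 more to reach its cap of 170 ; 280 left.
Route 28 takes 110 more to reach its cap of 120 ; 170 left.
Route 23: +110 to 110 (cap) ; 60 left.
Route 13 has room for 80 more but only 60 remain, so it gets 70.
Total = 22×170 + 10×70 + 14×120 + 12×110 = 7440.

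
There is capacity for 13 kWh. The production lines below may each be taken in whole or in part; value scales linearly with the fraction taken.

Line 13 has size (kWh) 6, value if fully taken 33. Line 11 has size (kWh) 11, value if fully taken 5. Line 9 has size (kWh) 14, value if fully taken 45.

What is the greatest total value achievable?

Rank by value-to-size ratio: Line 13 33/6≈5.5, Line 9 45/14≈3.21, Line 11 5/11≈0.455.
Take all of Line 13 (6 kWh, value 33) → 7 kWh left.
7 kWh left: a 7/14 share of Line 9 gives 45×7/14 = 22.5.
Total value = 55.5.

55.5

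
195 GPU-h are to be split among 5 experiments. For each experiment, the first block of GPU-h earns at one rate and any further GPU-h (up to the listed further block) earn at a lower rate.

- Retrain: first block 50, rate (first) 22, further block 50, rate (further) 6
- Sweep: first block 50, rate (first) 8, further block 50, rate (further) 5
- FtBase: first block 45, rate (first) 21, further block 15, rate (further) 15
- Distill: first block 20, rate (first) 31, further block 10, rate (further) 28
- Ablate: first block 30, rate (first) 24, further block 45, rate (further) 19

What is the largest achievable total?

4425

Rank every tier by rate: Distill/T1 31 > Distill/T2 28 > Ablate/T1 24 > Retrain/T1 22 > FtBase/T1 21 > Ablate/T2 19 > FtBase/T2 15 > Sweep/T1 8 > Retrain/T2 6 > Sweep/T2 5.
Fill Distill T1 block (20 at 31) ; 175 left.
Fill Distill T2 block (10 at 28) ; 165 left.
Ablate T1 at 24: fill all 30 ; 135 left.
Retrain/T1 (22): +50 ; 85 left.
Fill FtBase T1 block (45 at 21) ; 40 left.
Ablate T2 at 19: only 40 left, fill 40.
Total = 31×20 + 28×10 + 24×30 + 22×50 + 21×45 + 19×40 = 4425.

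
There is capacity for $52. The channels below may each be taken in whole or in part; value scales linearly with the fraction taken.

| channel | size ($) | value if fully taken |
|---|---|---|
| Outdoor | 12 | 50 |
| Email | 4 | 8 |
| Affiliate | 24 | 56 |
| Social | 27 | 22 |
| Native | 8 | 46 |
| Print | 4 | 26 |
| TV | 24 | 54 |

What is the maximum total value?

187

Sort by value density: Print 26/4≈6.5, Native 46/8≈5.75, Outdoor 50/12≈4.17, Affiliate 56/24≈2.33, TV 54/24≈2.25, Email 8/4≈2, Social 22/27≈0.815.
Take all of Print (4 $, value 26) ; 48 $ left.
Take all of Native (8 $, value 46) ; 40 $ left.
All 12 $ of Outdoor fit (value 50) ; 28 remain.
Affiliate: take in full, 24 $ for value 56 ; 4 left.
4 $ left: a 4/24 share of TV gives 54×4/24 = 9.
Total value = 187.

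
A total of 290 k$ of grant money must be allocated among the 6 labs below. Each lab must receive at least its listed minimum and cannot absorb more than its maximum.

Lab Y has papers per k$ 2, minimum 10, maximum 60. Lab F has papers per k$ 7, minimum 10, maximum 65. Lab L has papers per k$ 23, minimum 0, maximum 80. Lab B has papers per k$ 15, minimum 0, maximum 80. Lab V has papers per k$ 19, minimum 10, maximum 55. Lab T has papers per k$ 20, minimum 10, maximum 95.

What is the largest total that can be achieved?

Meeting every minimum uses 10+10+0+0+10+10 = 40 k$, leaving 250.
Order the labs by papers per k$: Lab L 23 > Lab T 20 > Lab V 19 > Lab B 15 > Lab F 7 > Lab Y 2.
Lab L: +80 to 80 (cap) — 170 left.
Lab T takes 85 more to reach its cap of 95 — 85 left.
Lab V: +45 to 55 (cap) — 40 left.
Lab B has room for 80 more but only 40 remain, so it gets 40.
Total = 2×10 + 7×10 + 23×80 + 15×40 + 19×55 + 20×95 = 5475.

5475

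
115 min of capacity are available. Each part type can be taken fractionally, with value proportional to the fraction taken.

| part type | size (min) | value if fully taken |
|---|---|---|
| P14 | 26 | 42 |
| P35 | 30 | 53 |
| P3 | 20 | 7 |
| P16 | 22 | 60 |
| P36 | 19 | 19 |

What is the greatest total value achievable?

Sort by value density: P16 60/22≈2.73, P35 53/30≈1.77, P14 42/26≈1.62, P36 19/19≈1, P3 7/20≈0.35.
Take all of P16 (22 min, value 60) → 93 min left.
Take all of P35 (30 min, value 53) → 63 min left.
Take all of P14 (26 min, value 42) → 37 min left.
P36: take in full, 19 min for value 19 → 18 left.
Fill the last 18 min with part of P3: 18/20 of it earns 6.3.
Total value = 180.3.

180.3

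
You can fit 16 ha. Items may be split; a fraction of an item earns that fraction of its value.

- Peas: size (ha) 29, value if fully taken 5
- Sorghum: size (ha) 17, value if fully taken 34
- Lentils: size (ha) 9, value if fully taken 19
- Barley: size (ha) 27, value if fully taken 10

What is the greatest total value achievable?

33

Sort by value density: Lentils 19/9≈2.11, Sorghum 34/17≈2, Barley 10/27≈0.37, Peas 5/29≈0.172.
Take all of Lentils (9 ha, value 19) — 7 ha left.
7 ha left: a 7/17 share of Sorghum gives 34×7/17 = 14.
Total value = 33.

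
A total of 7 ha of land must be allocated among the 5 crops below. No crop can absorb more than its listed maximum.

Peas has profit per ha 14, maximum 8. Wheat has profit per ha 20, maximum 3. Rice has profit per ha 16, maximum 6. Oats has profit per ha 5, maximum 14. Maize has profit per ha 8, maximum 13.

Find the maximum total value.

Rank by profit per ha: Wheat 20 > Rice 16 > Peas 14 > Maize 8 > Oats 5.
Wheat: +3 to 3 (cap) → 4 left.
Only 4 left; Rice takes them to reach 4.
Total = 20×3 + 16×4 = 124.

124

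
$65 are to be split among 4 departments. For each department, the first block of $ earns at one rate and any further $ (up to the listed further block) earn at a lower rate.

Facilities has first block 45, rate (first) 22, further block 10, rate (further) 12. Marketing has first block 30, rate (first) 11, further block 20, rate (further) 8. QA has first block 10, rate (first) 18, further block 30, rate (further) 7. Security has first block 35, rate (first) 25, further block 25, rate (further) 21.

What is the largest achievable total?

Order all 8 blocks by rate: Security/first 25 > Facilities/first 22 > Security/second 21 > QA/first 18 > Facilities/second 12 > Marketing/first 11 > Marketing/second 8 > QA/second 7.
Fill Security first block (35 at 25) → 30 left.
Facilities/first: +30 of 45 at 22; pool empty.
Total = 25×35 + 22×30 = 1535.

1535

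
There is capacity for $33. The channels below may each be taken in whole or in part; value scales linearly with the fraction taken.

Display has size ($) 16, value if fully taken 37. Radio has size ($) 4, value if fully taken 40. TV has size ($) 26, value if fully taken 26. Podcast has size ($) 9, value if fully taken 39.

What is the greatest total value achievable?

Sort by value density: Radio 40/4≈10, Podcast 39/9≈4.33, Display 37/16≈2.31, TV 26/26≈1.
All 4 $ of Radio fit (value 40) — 29 remain.
All 9 $ of Podcast fit (value 39) — 20 remain.
All 16 $ of Display fit (value 37) — 4 remain.
4 $ left: a 4/26 share of TV gives 26×4/26 = 4.
Total value = 120.

120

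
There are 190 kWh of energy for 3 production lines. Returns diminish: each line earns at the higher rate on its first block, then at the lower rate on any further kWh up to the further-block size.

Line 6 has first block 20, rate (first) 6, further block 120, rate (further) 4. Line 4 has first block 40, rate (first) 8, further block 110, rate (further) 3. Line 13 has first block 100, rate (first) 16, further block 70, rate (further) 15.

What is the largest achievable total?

2810

Order all 6 blocks by rate: Line 13/first 16 > Line 13/second 15 > Line 4/first 8 > Line 6/first 6 > Line 6/second 4 > Line 4/second 3.
Fill Line 13 first block (100 at 16) — 90 left.
Line 13 second at 15: fill all 70 — 20 left.
Line 4/first: +20 of 40 at 8; pool empty.
Total = 16×100 + 15×70 + 8×20 = 2810.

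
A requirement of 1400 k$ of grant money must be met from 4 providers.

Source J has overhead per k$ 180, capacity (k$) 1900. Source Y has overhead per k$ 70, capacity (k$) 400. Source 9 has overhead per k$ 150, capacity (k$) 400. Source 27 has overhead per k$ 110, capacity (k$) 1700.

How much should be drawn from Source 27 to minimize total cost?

Use providers in increasing cost order.
Take 400 from Source Y at 70 ; need 1000 more.
Take 1000 from Source 27 at 110 to finish.
Source 9, Source J: unused.

1000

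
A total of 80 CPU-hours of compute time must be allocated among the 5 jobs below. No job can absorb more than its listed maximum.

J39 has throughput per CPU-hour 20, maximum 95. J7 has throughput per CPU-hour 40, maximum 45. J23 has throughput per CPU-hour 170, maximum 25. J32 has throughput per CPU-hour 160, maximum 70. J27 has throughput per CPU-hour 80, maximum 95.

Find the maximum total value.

Rank by throughput per CPU-hour: J23 170 > J32 160 > J27 80 > J7 40 > J39 20.
Give J23 25 to hit its cap of 25 ; 55 left.
J32: +55 (room for 70) → 55. Pool exhausted.
Total = 170×25 + 160×55 = 13050.

13050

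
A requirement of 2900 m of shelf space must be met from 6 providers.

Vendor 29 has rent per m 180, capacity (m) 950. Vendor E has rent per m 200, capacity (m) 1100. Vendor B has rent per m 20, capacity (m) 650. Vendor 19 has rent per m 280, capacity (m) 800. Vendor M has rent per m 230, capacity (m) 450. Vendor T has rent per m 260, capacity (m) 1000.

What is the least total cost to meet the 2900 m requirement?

450000

Use providers in increasing cost order.
Vendor B at 20: take all 650 m — 2250 still needed.
Vendor 29 at 180: take all 950 m — 1300 still needed.
Vendor E at 200: take all 1100 m — 200 still needed.
Take 200 from Vendor M at 230 to finish.
Vendor T, Vendor 19: unused.
Cost = 650×20 + 950×180 + 1100×200 + 200×230 = 450000.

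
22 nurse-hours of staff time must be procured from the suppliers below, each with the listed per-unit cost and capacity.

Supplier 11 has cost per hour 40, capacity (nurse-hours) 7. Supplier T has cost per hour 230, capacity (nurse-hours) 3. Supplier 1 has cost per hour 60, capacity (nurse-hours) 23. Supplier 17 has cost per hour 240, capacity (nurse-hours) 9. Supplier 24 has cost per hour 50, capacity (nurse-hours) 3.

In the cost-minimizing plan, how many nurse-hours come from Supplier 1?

12

Cheapest first:
Supplier 11 at 40: take all 7 nurse-hours — 15 still needed.
Take 3 from Supplier 24 at 50 — need 12 more.
Supplier 1 (60): take the remaining 12 — done.
Supplier T, Supplier 17: unused.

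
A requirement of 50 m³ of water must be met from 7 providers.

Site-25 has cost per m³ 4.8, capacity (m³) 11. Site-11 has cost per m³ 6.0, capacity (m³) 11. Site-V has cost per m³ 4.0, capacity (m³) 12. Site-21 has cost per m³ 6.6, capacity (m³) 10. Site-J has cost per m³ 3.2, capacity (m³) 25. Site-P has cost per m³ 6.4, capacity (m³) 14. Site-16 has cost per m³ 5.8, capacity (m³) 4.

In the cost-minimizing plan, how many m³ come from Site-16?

Use providers in increasing cost order.
Site-J at 3.2: take all 25 m³ — 25 still needed.
Site-V (4.0): use full 12 — 13 m³ to go.
Site-25 (4.8): use full 11 — 2 m³ to go.
Take 2 from Site-16 at 5.8 to finish.
Site-11, Site-P, Site-21: unused.

2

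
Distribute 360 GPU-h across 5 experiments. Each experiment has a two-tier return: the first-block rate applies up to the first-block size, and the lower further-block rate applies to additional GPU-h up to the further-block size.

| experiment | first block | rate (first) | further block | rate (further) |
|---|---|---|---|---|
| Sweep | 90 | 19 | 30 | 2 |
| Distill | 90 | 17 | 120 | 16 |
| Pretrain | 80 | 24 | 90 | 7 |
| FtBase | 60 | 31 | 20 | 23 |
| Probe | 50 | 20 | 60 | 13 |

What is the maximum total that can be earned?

7970

Treat each block as its own option and order by rate: FtBase/T1 31 > Pretrain/T1 24 > FtBase/T2 23 > Probe/T1 20 > Sweep/T1 19 > Distill/T1 17 > Distill/T2 16 > Probe/T2 13 > Pretrain/T2 7 > Sweep/T2 2.
FtBase T1 at 31: fill all 60 — 300 left.
Pretrain T1 at 24: fill all 80 — 220 left.
FtBase/T2 (23): +20 — 200 left.
Probe/T1 (20): +50 — 150 left.
Sweep T1 at 19: fill all 90 — 60 left.
Distill T1 at 17: only 60 left, fill 60.
Total = 31×60 + 24×80 + 23×20 + 20×50 + 19×90 + 17×60 = 7970.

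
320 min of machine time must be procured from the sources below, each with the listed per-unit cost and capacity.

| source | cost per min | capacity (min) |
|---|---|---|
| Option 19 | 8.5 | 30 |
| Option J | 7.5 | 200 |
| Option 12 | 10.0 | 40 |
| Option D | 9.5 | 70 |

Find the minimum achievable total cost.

2620

Use sources in increasing cost order.
Option J (7.5): use full 200 — 120 min to go.
Option 19 (8.5): use full 30 — 90 min to go.
Option D at 9.5: take all 70 min — 20 still needed.
Option 12 (10.0): take the remaining 20 — done.
Cost = 200×7.5 + 30×8.5 + 70×9.5 + 20×10.0 = 2620.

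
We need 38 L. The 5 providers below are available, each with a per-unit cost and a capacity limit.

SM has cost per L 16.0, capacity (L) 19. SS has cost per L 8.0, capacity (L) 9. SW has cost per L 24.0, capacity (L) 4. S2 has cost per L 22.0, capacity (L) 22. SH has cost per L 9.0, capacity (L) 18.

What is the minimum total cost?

Fill from the cheapest provider first.
SS at 8.0: take all 9 L → 29 still needed.
SH at 9.0: take all 18 L → 11 still needed.
Take 11 from SM at 16.0 to finish.
S2, SW: unused.
Cost = 9×8.0 + 18×9.0 + 11×16.0 = 410.

410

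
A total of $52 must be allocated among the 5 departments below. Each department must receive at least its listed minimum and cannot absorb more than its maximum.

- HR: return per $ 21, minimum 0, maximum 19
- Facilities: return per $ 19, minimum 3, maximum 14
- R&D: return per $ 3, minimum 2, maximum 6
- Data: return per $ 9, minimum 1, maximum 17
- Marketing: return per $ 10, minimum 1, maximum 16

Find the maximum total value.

840

Meeting every minimum uses 0+3+2+1+1 = 7 $, leaving 45.
Rank by return per $: HR 21 > Facilities 19 > Marketing 10 > Data 9 > R&D 3.
HR takes 19 more to reach its cap of 19 ; 26 left.
Give Facilities 11 more to hit its cap of 14 ; 15 left.
Give Marketing 15 more to hit its cap of 16 ; 0 left.
Total = 21×19 + 19×14 + 3×2 + 9×1 + 10×16 = 840.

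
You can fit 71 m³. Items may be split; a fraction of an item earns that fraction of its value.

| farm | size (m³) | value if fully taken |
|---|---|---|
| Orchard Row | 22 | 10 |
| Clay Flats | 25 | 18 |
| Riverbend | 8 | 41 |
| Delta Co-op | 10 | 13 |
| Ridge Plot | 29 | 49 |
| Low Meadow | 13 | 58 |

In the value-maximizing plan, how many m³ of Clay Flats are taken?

Rank by value-to-size ratio: Riverbend 41/8≈5.12, Low Meadow 58/13≈4.46, Ridge Plot 49/29≈1.69, Delta Co-op 13/10≈1.3, Clay Flats 18/25≈0.72, Orchard Row 10/22≈0.455.
Take all of Riverbend (8 m³, value 41) ; 63 m³ left.
Low Meadow: take in full, 13 m³ for value 58 ; 50 left.
All 29 m³ of Ridge Plot fit (value 49) ; 21 remain.
All 10 m³ of Delta Co-op fit (value 13) ; 11 remain.
11 m³ left: a 11/25 share of Clay Flats gives 18×11/25 = 7.92.

11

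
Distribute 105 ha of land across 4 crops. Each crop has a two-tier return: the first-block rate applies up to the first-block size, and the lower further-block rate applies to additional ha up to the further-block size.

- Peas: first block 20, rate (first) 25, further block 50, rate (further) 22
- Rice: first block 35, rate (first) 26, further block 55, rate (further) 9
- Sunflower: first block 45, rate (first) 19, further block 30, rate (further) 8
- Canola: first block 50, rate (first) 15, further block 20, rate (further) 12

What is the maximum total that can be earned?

Rank every tier by rate: Rice/first 26 > Peas/first 25 > Peas/second 22 > Sunflower/first 19 > Canola/first 15 > Canola/second 12 > Rice/second 9 > Sunflower/second 8.
Rice first at 26: fill all 35 ; 70 left.
Fill Peas first block (20 at 25) ; 50 left.
Peas second at 22: fill all 50 ; 0 left.
Total = 26×35 + 25×20 + 22×50 = 2510.

2510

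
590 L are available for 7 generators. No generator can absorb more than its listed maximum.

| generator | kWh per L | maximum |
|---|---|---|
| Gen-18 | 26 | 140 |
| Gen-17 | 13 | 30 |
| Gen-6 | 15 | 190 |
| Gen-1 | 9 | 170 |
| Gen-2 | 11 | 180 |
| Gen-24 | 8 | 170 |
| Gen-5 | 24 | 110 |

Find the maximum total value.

10840

Rank by kWh per L: Gen-18 26 > Gen-5 24 > Gen-6 15 > Gen-17 13 > Gen-2 11 > Gen-1 9 > Gen-24 8.
Gen-18: +140 to 140 (cap) — 450 left.
Gen-5: +110 to 110 (cap) — 340 left.
Give Gen-6 190 to hit its cap of 190 — 150 left.
Gen-17 takes 30 to reach its cap of 30 — 120 left.
Only 120 left; Gen-2 takes them to reach 120.
Total = 26×140 + 13×30 + 15×190 + 11×120 + 24×110 = 10840.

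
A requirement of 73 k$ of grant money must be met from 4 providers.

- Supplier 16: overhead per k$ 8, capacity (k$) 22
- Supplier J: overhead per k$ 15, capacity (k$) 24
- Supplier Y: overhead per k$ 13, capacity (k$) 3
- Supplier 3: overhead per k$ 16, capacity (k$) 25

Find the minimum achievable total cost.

Cheapest first:
Supplier 16 at 8: take all 22 k$ → 51 still needed.
Supplier Y at 13: take all 3 k$ → 48 still needed.
Take 24 from Supplier J at 15 → need 24 more.
Take 24 from Supplier 3 at 16 to finish.
Cost = 22×8 + 3×13 + 24×15 + 24×16 = 959.

959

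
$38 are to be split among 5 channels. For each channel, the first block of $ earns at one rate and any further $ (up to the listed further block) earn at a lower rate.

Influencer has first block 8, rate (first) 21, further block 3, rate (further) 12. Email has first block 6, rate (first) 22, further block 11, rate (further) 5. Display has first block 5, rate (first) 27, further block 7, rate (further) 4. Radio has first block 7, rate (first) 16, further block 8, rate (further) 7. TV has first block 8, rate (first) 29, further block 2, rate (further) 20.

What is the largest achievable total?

843

Treat each block as its own option and order by rate: TV/first 29 > Display/first 27 > Email/first 22 > Influencer/first 21 > TV/second 20 > Radio/first 16 > Influencer/second 12 > Radio/second 7 > Email/second 5 > Display/second 4.
TV first at 29: fill all 8 ; 30 left.
Fill Display first block (5 at 27) ; 25 left.
Fill Email first block (6 at 22) ; 19 left.
Influencer/first (21): +8 ; 11 left.
TV/second (20): +2 ; 9 left.
Radio first at 16: fill all 7 ; 2 left.
Influencer second at 12: only 2 left, fill 2.
Total = 29×8 + 27×5 + 22×6 + 21×8 + 20×2 + 16×7 + 12×2 = 843.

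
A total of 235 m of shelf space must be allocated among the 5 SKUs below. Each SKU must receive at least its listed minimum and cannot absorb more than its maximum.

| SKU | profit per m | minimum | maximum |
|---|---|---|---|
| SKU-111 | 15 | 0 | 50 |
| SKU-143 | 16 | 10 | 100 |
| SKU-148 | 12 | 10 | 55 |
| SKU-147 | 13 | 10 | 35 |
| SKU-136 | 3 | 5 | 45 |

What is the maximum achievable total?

3360

Meeting every minimum uses 0+10+10+10+5 = 35 m, leaving 200.
Highest profit per m first: SKU-143 16 > SKU-111 15 > SKU-147 13 > SKU-148 12 > SKU-136 3.
SKU-143: +90 to 100 (cap) → 110 left.
SKU-111 takes 50 more to reach its cap of 50 → 60 left.
Give SKU-147 25 more to hit its cap of 35 → 35 left.
SKU-148: +35 (room for 45) → 45. Pool exhausted.
Total = 15×50 + 16×100 + 12×45 + 13×35 + 3×5 = 3360.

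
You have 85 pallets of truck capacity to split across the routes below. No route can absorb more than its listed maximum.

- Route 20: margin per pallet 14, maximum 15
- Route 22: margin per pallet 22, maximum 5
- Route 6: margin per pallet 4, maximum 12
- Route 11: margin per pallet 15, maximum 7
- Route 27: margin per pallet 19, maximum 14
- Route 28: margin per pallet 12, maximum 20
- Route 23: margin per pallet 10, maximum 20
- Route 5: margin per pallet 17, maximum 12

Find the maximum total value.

1255

Rank by margin per pallet: Route 22 22 > Route 27 19 > Route 5 17 > Route 11 15 > Route 20 14 > Route 28 12 > Route 23 10 > Route 6 4.
Route 22 takes 5 to reach its cap of 5 ; 80 left.
Route 27: +14 to 14 (cap) ; 66 left.
Give Route 5 12 to hit its cap of 12 ; 54 left.
Route 11 takes 7 to reach its cap of 7 ; 47 left.
Route 20 takes 15 to reach its cap of 15 ; 32 left.
Give Route 28 20 to hit its cap of 20 ; 12 left.
Only 12 left; Route 23 takes them to reach 12.
Total = 14×15 + 22×5 + 15×7 + 19×14 + 12×20 + 10×12 + 17×12 = 1255.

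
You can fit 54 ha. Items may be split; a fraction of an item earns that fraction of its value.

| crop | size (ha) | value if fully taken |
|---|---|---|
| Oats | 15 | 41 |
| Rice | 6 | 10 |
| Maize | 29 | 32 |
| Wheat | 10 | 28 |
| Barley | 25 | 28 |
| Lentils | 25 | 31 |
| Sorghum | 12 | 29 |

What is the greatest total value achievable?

121.64

Rank by value-to-size ratio: Wheat 28/10≈2.8, Oats 41/15≈2.73, Sorghum 29/12≈2.42, Rice 10/6≈1.67, Lentils 31/25≈1.24, Barley 28/25≈1.12, Maize 32/29≈1.1.
Take all of Wheat (10 ha, value 28) — 44 ha left.
Oats: take in full, 15 ha for value 41 — 29 left.
Take all of Sorghum (12 ha, value 29) — 17 ha left.
All 6 ha of Rice fit (value 10) — 11 remain.
Only 11 ha remain; take 11/25 of Lentils for value 31×11/25 = 13.64.
Total value = 121.64.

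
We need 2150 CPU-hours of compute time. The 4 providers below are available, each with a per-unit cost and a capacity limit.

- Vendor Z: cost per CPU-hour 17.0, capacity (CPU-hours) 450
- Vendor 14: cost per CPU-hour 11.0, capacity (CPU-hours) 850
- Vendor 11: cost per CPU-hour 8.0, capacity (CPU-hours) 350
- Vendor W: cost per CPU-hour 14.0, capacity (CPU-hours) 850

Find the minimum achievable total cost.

Fill from the cheapest provider first.
Vendor 11 at 8.0: take all 350 CPU-hours ; 1800 still needed.
Take 850 from Vendor 14 at 11.0 ; need 950 more.
Vendor W at 14.0: take all 850 CPU-hours ; 100 still needed.
Take 100 from Vendor Z at 17.0 to finish.
Cost = 350×8.0 + 850×11.0 + 850×14.0 + 100×17.0 = 25750.

25750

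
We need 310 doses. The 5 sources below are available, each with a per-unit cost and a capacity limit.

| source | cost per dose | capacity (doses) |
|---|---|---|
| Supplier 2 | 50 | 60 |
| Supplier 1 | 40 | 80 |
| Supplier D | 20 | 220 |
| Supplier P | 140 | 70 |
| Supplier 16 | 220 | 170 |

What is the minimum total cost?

8100

Cheapest first:
Take 220 from Supplier D at 20 — need 90 more.
Supplier 1 at 40: take all 80 doses — 10 still needed.
Supplier 2 at 50: take 10 of its 60 — requirement met.
Supplier P, Supplier 16: unused.
Cost = 220×20 + 80×40 + 10×50 = 8100.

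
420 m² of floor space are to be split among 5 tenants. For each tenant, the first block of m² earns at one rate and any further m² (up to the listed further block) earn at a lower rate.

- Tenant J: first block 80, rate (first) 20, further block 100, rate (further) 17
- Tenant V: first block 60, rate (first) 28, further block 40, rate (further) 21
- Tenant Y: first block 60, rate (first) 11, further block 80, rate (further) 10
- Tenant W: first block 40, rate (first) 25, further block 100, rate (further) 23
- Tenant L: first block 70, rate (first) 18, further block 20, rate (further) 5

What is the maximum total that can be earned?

9190

Rank every tier by rate: Tenant V/tier1 28 > Tenant W/tier1 25 > Tenant W/tier2 23 > Tenant V/tier2 21 > Tenant J/tier1 20 > Tenant L/tier1 18 > Tenant J/tier2 17 > Tenant Y/tier1 11 > Tenant Y/tier2 10 > Tenant L/tier2 5.
Tenant V/tier1 (28): +60 — 360 left.
Tenant W tier1 at 25: fill all 40 — 320 left.
Tenant W tier2 at 23: fill all 100 — 220 left.
Tenant V/tier2 (21): +40 — 180 left.
Tenant J tier1 at 20: fill all 80 — 100 left.
Fill Tenant L tier1 block (70 at 18) — 30 left.
30 remain; put them into Tenant J tier2 at 17.
Total = 28×60 + 25×40 + 23×100 + 21×40 + 20×80 + 18×70 + 17×30 = 9190.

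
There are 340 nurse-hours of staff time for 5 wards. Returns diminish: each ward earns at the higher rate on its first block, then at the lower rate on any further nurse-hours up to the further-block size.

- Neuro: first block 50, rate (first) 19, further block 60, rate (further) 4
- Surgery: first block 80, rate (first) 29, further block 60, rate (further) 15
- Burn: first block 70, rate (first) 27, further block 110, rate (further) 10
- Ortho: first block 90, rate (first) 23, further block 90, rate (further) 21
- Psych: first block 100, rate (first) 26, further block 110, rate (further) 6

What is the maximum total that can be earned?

8880

Treat each block as its own option and order by rate: Surgery/tier1 29 > Burn/tier1 27 > Psych/tier1 26 > Ortho/tier1 23 > Ortho/tier2 21 > Neuro/tier1 19 > Surgery/tier2 15 > Burn/tier2 10 > Psych/tier2 6 > Neuro/tier2 4.
Surgery/tier1 (29): +80 ; 260 left.
Burn tier1 at 27: fill all 70 ; 190 left.
Fill Psych tier1 block (100 at 26) ; 90 left.
Ortho tier1 at 23: fill all 90 ; 0 left.
Total = 29×80 + 27×70 + 26×100 + 23×90 = 8880.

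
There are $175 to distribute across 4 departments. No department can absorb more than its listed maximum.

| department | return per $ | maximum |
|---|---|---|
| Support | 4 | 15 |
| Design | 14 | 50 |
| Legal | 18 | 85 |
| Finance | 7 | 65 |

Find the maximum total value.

2510

Highest return per $ first: Legal 18 > Design 14 > Finance 7 > Support 4.
Legal takes 85 to reach its cap of 85 — 90 left.
Design: +50 to 50 (cap) — 40 left.
Only 40 left; Finance takes them to reach 40.
Total = 14×50 + 18×85 + 7×40 = 2510.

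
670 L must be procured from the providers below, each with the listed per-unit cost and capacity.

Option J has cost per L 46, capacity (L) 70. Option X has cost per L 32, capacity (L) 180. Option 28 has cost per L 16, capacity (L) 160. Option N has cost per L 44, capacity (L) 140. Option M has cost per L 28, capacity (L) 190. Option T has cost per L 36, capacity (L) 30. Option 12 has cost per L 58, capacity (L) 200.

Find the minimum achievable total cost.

Fill from the cheapest provider first.
Option 28 at 16: take all 160 L ; 510 still needed.
Take 190 from Option M at 28 ; need 320 more.
Option X at 32: take all 180 L ; 140 still needed.
Option T (36): use full 30 ; 110 L to go.
Take 110 from Option N at 44 to finish.
Option J, Option 12: unused.
Cost = 160×16 + 190×28 + 180×32 + 30×36 + 110×44 = 19560.

19560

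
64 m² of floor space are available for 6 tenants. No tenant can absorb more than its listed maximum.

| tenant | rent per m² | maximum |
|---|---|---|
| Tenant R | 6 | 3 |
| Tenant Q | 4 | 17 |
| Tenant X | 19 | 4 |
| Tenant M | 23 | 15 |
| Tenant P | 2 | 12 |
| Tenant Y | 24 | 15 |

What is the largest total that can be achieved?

887

Order the tenants by rent per m²: Tenant Y 24 > Tenant M 23 > Tenant X 19 > Tenant R 6 > Tenant Q 4 > Tenant P 2.
Give Tenant Y 15 to hit its cap of 15 → 49 left.
Tenant M takes 15 to reach its cap of 15 → 34 left.
Tenant X: +4 to 4 (cap) → 30 left.
Tenant R: +3 to 3 (cap) → 27 left.
Tenant Q: +17 to 17 (cap) → 10 left.
Tenant P: +10 (room for 12) → 10. Pool exhausted.
Total = 6×3 + 4×17 + 19×4 + 23×15 + 2×10 + 24×15 = 887.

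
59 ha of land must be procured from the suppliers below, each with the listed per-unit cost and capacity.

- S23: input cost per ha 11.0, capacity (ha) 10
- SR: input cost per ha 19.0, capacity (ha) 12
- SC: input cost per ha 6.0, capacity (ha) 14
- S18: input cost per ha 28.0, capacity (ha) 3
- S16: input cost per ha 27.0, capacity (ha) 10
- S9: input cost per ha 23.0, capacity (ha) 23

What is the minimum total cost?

Use suppliers in increasing cost order.
SC (6.0): use full 14 ; 45 ha to go.
S23 at 11.0: take all 10 ha ; 35 still needed.
SR at 19.0: take all 12 ha ; 23 still needed.
Take 23 from S9 at 23.0 ; need 0 more.
S16, S18: unused.
Cost = 14×6.0 + 10×11.0 + 12×19.0 + 23×23.0 = 951.

951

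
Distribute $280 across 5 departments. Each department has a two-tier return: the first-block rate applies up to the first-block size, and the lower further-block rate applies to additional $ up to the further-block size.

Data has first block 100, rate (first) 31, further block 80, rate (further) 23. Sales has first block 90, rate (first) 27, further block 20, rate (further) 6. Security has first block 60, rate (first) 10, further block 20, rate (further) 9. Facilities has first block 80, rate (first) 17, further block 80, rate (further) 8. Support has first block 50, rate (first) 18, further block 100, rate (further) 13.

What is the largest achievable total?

Treat each block as its own option and order by rate: Data/tier1 31 > Sales/tier1 27 > Data/tier2 23 > Support/tier1 18 > Facilities/tier1 17 > Support/tier2 13 > Security/tier1 10 > Security/tier2 9 > Facilities/tier2 8 > Sales/tier2 6.
Data tier1 at 31: fill all 100 → 180 left.
Sales tier1 at 27: fill all 90 → 90 left.
Fill Data tier2 block (80 at 23) → 10 left.
Support tier1 at 18: only 10 left, fill 10.
Total = 31×100 + 27×90 + 23×80 + 18×10 = 7550.

7550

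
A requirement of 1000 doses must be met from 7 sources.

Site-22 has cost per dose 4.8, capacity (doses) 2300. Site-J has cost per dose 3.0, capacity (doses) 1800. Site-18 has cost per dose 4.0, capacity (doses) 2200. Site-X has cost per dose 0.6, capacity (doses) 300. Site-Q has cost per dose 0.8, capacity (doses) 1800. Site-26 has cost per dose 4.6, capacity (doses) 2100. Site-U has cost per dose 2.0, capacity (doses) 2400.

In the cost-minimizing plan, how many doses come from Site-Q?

700

Cheapest first:
Site-X at 0.6: take all 300 doses — 700 still needed.
Site-Q (0.8): take the remaining 700 — done.
Site-U, Site-J, Site-18, Site-26, Site-22: unused.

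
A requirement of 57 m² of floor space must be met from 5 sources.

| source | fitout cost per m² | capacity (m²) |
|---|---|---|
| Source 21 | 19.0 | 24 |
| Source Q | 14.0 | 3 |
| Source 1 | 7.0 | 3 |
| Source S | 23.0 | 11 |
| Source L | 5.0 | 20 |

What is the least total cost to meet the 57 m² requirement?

Use sources in increasing cost order.
Source L (5.0): use full 20 → 37 m² to go.
Source 1 at 7.0: take all 3 m² → 34 still needed.
Take 3 from Source Q at 14.0 → need 31 more.
Source 21 at 19.0: take all 24 m² → 7 still needed.
Take 7 from Source S at 23.0 to finish.
Cost = 20×5.0 + 3×7.0 + 3×14.0 + 24×19.0 + 7×23.0 = 780.

780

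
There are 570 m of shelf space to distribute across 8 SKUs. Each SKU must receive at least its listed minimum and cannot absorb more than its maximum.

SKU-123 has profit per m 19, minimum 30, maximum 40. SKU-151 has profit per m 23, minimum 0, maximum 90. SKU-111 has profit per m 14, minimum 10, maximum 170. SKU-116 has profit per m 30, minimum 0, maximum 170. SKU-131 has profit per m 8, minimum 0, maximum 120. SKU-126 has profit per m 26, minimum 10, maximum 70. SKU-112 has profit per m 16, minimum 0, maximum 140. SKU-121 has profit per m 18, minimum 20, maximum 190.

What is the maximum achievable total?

Meeting every minimum uses 30+0+10+0+0+10+0+20 = 70 m, leaving 500.
Highest profit per m first: SKU-116 30 > SKU-126 26 > SKU-151 23 > SKU-123 19 > SKU-121 18 > SKU-112 16 > SKU-111 14 > SKU-131 8.
SKU-116 takes 170 more to reach its cap of 170 → 330 left.
SKU-126: +60 to 70 (cap) → 270 left.
Give SKU-151 90 more to hit its cap of 90 → 180 left.
SKU-123 takes 10 more to reach its cap of 40 → 170 left.
SKU-121 takes 170 more to reach its cap of 190 → 0 left.
Total = 19×40 + 23×90 + 14×10 + 30×170 + 26×70 + 18×190 = 13310.

13310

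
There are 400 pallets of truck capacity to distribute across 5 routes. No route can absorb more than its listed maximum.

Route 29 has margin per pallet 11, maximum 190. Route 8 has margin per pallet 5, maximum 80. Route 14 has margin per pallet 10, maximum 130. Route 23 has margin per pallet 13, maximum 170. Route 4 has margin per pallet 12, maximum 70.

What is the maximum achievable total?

4810

Order the routes by margin per pallet: Route 23 13 > Route 4 12 > Route 29 11 > Route 14 10 > Route 8 5.
Give Route 23 170 to hit its cap of 170 — 230 left.
Route 4 takes 70 to reach its cap of 70 — 160 left.
Only 160 left; Route 29 takes them to reach 160.
Total = 11×160 + 13×170 + 12×70 = 4810.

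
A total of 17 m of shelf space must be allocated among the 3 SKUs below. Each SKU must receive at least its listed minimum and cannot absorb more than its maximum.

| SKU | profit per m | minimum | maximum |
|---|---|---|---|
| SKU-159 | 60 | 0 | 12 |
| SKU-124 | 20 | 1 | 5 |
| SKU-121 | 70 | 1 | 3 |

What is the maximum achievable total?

Meeting every minimum uses 0+1+1 = 2 m, leaving 15.
Order the SKUs by profit per m: SKU-121 70 > SKU-159 60 > SKU-124 20.
SKU-121: +2 to 3 (cap) ; 13 left.
SKU-159: +12 to 12 (cap) ; 1 left.
SKU-124: +1 (room for 4) → 2. Pool exhausted.
Total = 60×12 + 20×2 + 70×3 = 970.

970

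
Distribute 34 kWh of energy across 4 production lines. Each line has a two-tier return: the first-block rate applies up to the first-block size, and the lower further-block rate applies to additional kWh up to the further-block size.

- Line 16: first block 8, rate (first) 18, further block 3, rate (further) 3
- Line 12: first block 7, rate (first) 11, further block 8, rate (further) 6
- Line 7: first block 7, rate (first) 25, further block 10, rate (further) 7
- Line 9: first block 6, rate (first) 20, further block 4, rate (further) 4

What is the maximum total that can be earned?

Treat each block as its own option and order by rate: Line 7/T1 25 > Line 9/T1 20 > Line 16/T1 18 > Line 12/T1 11 > Line 7/T2 7 > Line 12/T2 6 > Line 9/T2 4 > Line 16/T2 3.
Fill Line 7 T1 block (7 at 25) → 27 left.
Line 9 T1 at 20: fill all 6 → 21 left.
Line 16/T1 (18): +8 → 13 left.
Line 12/T1 (11): +7 → 6 left.
Line 7 T2 at 7: only 6 left, fill 6.
Total = 25×7 + 20×6 + 18×8 + 11×7 + 7×6 = 558.

558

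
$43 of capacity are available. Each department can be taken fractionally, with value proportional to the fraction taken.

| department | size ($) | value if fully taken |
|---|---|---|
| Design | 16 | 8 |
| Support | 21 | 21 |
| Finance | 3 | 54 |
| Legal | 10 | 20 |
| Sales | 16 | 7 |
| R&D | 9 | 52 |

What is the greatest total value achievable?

Best value per unit of size first: Finance 54/3≈18, R&D 52/9≈5.78, Legal 20/10≈2, Support 21/21≈1, Design 8/16≈0.5, Sales 7/16≈0.438.
Finance: take in full, 3 $ for value 54 → 40 left.
Take all of R&D (9 $, value 52) → 31 $ left.
Legal: take in full, 10 $ for value 20 → 21 left.
Support: take in full, 21 $ for value 21 → 0 left.
Total value = 147.

147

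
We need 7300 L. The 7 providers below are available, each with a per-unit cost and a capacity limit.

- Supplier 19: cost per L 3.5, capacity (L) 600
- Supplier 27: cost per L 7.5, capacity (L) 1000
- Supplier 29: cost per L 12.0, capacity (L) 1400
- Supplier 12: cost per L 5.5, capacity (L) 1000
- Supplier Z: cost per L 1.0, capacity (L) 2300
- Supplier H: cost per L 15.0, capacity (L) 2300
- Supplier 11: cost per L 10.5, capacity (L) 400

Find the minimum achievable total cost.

47400

Cheapest first:
Supplier Z (1.0): use full 2300 — 5000 L to go.
Supplier 19 at 3.5: take all 600 L — 4400 still needed.
Supplier 12 (5.5): use full 1000 — 3400 L to go.
Take 1000 from Supplier 27 at 7.5 — need 2400 more.
Supplier 11 (10.5): use full 400 — 2000 L to go.
Supplier 29 at 12.0: take all 1400 L — 600 still needed.
Supplier H (15.0): take the remaining 600 — done.
Cost = 2300×1.0 + 600×3.5 + 1000×5.5 + 1000×7.5 + 400×10.5 + 1400×12.0 + 600×15.0 = 47400.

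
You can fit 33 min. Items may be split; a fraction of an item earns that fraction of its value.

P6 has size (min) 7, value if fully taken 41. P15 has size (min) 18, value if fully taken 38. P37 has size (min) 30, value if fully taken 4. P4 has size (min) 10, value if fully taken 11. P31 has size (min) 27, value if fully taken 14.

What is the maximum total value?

Rank by value-to-size ratio: P6 41/7≈5.86, P15 38/18≈2.11, P4 11/10≈1.1, P31 14/27≈0.519, P37 4/30≈0.133.
Take all of P6 (7 min, value 41) ; 26 min left.
Take all of P15 (18 min, value 38) ; 8 min left.
8 min left: a 8/10 share of P4 gives 11×8/10 = 8.8.
Total value = 87.8.

87.8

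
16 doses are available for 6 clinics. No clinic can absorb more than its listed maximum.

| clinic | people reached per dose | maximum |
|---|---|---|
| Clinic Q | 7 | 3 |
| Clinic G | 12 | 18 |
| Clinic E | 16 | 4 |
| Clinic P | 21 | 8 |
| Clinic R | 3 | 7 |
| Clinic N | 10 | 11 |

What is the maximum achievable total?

280

Order the clinics by people reached per dose: Clinic P 21 > Clinic E 16 > Clinic G 12 > Clinic N 10 > Clinic Q 7 > Clinic R 3.
Give Clinic P 8 to hit its cap of 8 — 8 left.
Clinic E: +4 to 4 (cap) — 4 left.
Clinic G has room for 18 but only 4 remain, so it gets 4.
Total = 12×4 + 16×4 + 21×8 = 280.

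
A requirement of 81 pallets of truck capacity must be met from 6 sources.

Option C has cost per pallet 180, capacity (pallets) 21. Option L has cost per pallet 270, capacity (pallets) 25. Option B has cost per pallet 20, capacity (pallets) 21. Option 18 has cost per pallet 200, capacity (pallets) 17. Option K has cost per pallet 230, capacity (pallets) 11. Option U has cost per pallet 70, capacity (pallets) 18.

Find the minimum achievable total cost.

9780

Fill from the cheapest source first.
Option B at 20: take all 21 pallets → 60 still needed.
Option U (70): use full 18 → 42 pallets to go.
Take 21 from Option C at 180 → need 21 more.
Option 18 at 200: take all 17 pallets → 4 still needed.
Option K at 230: take 4 of its 11 → requirement met.
Option L: unused.
Cost = 21×20 + 18×70 + 21×180 + 17×200 + 4×230 = 9780.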